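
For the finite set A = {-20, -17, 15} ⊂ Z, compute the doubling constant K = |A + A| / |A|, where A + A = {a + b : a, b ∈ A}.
K = |A + A| / |A| = 6/3 = 2

Enumerate A + A = {a + b : a, b ∈ A}. With |A| = 3, there are |A|^2 = 9 ordered sum pairs; collecting distinct values, A + A = {-40, -37, -34, -5, -2, 30}, so |A + A| = 6. Thus K = 6/3 = 2. For comparison, the minimum possible |A + A| over all 3-element sets is 2·3 − 1 = 5 (so min K = 5/3), attained only by arithmetic progressions.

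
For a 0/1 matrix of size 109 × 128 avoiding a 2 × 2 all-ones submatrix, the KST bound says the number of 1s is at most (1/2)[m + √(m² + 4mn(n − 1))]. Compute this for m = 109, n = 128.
z(109, 128; 2, 2) ≤ (1/2)[109 + √(109² + 4·109·128·127)] = (1/2)[109 + √7099497] = 1386.7441

Kővári–Sós–Turán: let r_1, ..., r_109 be the row sums and z = Σ r_i the total number of 1s. Each pair of columns can share at most one row with both entries 1 (else a 2×2 all-ones block appears), so Σ_i C(r_i, 2) ≤ C(128, 2) = 8128. By convexity Σ_i C(r_i, 2) ≥ 109·C(z/109, 2) = z(z − 109)/(2·109), giving z² − 109z − 109·128·127 ≤ 0 and hence z ≤ (1/2)[109 + √(11881 + 4·1771904)] = (1/2)[109 + √7099497] ≈ (1/2)(109 + 2664.4881) = 1386.7441.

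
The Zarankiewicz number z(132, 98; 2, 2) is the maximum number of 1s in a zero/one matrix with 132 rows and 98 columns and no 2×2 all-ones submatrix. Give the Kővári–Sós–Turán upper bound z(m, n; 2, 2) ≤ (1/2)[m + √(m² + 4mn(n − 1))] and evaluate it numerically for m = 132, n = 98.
z(132, 98; 2, 2) ≤ (1/2)[132 + √(132² + 4·132·98·97)] = (1/2)[132 + √5036592] = 1188.1176

Kővári–Sós–Turán: let r_1, ..., r_132 be the row sums and z = Σ r_i the total number of 1s. Each pair of columns can share at most one row with both entries 1 (else a 2×2 all-ones block appears), so Σ_i C(r_i, 2) ≤ C(98, 2) = 4753. By convexity Σ_i C(r_i, 2) ≥ 132·C(z/132, 2) = z(z − 132)/(2·132), giving z² − 132z − 132·98·97 ≤ 0 and hence z ≤ (1/2)[132 + √(17424 + 4·1254792)] = (1/2)[132 + √5036592] ≈ (1/2)(132 + 2244.2353) = 1188.1176.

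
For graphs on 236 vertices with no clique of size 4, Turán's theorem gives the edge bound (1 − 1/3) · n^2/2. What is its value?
Turán density bound = (2/3) · 236^2/2 = 55696/3 ≈ 18565.3333

Turán's theorem: ex(n, K_{r+1}) is achieved by the complete r-partite Turán graph T(n, r) with parts as balanced as possible, and is at most (1 − 1/r) · n^2/2. For r = 3, n = 236: the density bound is (2/3) · 55696/2 = 55696/3 ≈ 18565.3333. The integer-valued extremum is e(T(236, 3)) = 18565, which is strictly less than the density bound 55696/3 since 3 ∤ 236 (the parts of T(236, 3) cannot all be equal).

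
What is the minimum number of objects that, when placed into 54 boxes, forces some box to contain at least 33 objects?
n = (33 − 1)·54 + 1 = 1729

By the generalised pigeonhole principle, to guarantee some box contains ≥ r objects we need more than (r − 1) · k objects total. Threshold: n = (r − 1) · k + 1. With r = 33 and k = 54: n = 32 · 54 + 1 = 1728 + 1 = 1729. For n = 1728 = 32 · 54, we can put exactly 32 objects in every box, avoiding 33 in any single one — so 1729 is tight.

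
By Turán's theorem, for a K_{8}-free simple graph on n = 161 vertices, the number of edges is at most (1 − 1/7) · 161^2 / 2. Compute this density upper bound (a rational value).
Turán density bound = (6/7) · 161^2/2 = 11109

Turán's theorem: ex(n, K_{r+1}) is achieved by the complete r-partite Turán graph T(n, r) with parts as balanced as possible, and is at most (1 − 1/r) · n^2/2. For r = 7, n = 161: the density bound is (6/7) · 25921/2 = 11109. Since 7 ∣ 161, the Turán graph T(161, 7) has parts of equal size 23, and its edge count e(T(161, 7)) = 11109 attains the density bound exactly.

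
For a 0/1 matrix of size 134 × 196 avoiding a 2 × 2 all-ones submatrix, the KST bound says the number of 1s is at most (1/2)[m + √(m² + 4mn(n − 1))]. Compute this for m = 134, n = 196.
z(134, 196; 2, 2) ≤ (1/2)[134 + √(134² + 4·134·196·195)] = (1/2)[134 + √20503876] = 2331.0603

Kővári–Sós–Turán: let r_1, ..., r_134 be the row sums and z = Σ r_i the total number of 1s. Each pair of columns can share at most one row with both entries 1 (else a 2×2 all-ones block appears), so Σ_i C(r_i, 2) ≤ C(196, 2) = 19110. By convexity Σ_i C(r_i, 2) ≥ 134·C(z/134, 2) = z(z − 134)/(2·134), giving z² − 134z − 134·196·195 ≤ 0 and hence z ≤ (1/2)[134 + √(17956 + 4·5121480)] = (1/2)[134 + √20503876] ≈ (1/2)(134 + 4528.1206) = 2331.0603.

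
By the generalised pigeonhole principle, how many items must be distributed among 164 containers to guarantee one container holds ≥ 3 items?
n = (3 − 1)·164 + 1 = 329

By the generalised pigeonhole principle, to guarantee some box contains ≥ r objects we need more than (r − 1) · k objects total. Threshold: n = (r − 1) · k + 1. With r = 3 and k = 164: n = 2 · 164 + 1 = 328 + 1 = 329. For n = 328 = 2 · 164, we can put exactly 2 objects in every box, avoiding 3 in any single one — so 329 is tight.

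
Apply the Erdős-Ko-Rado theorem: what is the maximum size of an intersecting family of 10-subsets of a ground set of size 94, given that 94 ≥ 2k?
max |F| = C(93, 9) = 961835834245

Erdős-Ko-Rado (1961): when n ≥ 2k, max |F| = C(n−1, k−1). The bound is attained by the star {A : i ∈ A} for any fixed i ∈ [n]. Here C(94−1, 10−1) = C(93, 9) = 961835834245.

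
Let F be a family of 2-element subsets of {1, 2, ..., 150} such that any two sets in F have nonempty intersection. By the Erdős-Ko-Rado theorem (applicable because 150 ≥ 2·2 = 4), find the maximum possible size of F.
max |F| = C(149, 1) = 149

The Erdős-Ko-Rado theorem states: for n ≥ 2k, an intersecting family of k-subsets of an n-element set has size at most C(n − 1, k − 1), with equality for 'star' families {A ⊆ [n] : |A| = k, i ∈ A} (fix an element i). For n = 150, k = 2: C(149, 1) = 149.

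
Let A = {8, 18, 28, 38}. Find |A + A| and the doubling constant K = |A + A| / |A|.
K = |A + A| / |A| = 7/4

Enumerate A + A = {a + b : a, b ∈ A}. With |A| = 4, there are |A|^2 = 16 ordered sum pairs; collecting distinct values, A + A = {16, 26, 36, 46, 56, 66, 76}, so |A + A| = 7. Thus K = 7/4. Here |A + A| = 2|A| − 1 = 7, the minimum possible — so K = 7/4 is minimal, which holds iff A is an arithmetic progression.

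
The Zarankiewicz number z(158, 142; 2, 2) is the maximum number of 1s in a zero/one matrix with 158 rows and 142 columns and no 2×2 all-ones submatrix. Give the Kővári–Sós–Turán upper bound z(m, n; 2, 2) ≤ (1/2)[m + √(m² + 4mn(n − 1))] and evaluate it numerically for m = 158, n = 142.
z(158, 142; 2, 2) ≤ (1/2)[158 + √(158² + 4·158·142·141)] = (1/2)[158 + √12678868] = 1859.3699

Kővári–Sós–Turán: let r_1, ..., r_158 be the row sums and z = Σ r_i the total number of 1s. Each pair of columns can share at most one row with both entries 1 (else a 2×2 all-ones block appears), so Σ_i C(r_i, 2) ≤ C(142, 2) = 10011. By convexity Σ_i C(r_i, 2) ≥ 158·C(z/158, 2) = z(z − 158)/(2·158), giving z² − 158z − 158·142·141 ≤ 0 and hence z ≤ (1/2)[158 + √(24964 + 4·3163476)] = (1/2)[158 + √12678868] ≈ (1/2)(158 + 3560.7398) = 1859.3699.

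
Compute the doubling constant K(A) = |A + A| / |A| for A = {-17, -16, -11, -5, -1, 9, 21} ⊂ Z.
K = |A + A| / |A| = 25/7

Enumerate A + A = {a + b : a, b ∈ A}. With |A| = 7, there are |A|^2 = 49 ordered sum pairs; collecting distinct values, A + A = {-34, -33, -32, -28, -27, -22, -21, -18, -17, -16, -12, -10, -8, -7, -6, -2, 4, 5, 8, 10, 16, 18, 20, 30, 42}, so |A + A| = 25. Thus K = 25/7. For comparison, the minimum possible |A + A| over all 7-element sets is 2·7 − 1 = 13 (so min K = 13/7), attained only by arithmetic progressions.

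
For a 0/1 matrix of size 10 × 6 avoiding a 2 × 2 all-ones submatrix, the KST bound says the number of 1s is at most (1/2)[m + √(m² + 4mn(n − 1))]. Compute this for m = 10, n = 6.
z(10, 6; 2, 2) ≤ (1/2)[10 + √(10² + 4·10·6·5)] = (1/2)[10 + √1300] = 23.0278

Kővári–Sós–Turán: let r_1, ..., r_10 be the row sums and z = Σ r_i the total number of 1s. Each pair of columns can share at most one row with both entries 1 (else a 2×2 all-ones block appears), so Σ_i C(r_i, 2) ≤ C(6, 2) = 15. By convexity Σ_i C(r_i, 2) ≥ 10·C(z/10, 2) = z(z − 10)/(2·10), giving z² − 10z − 10·6·5 ≤ 0 and hence z ≤ (1/2)[10 + √(100 + 4·300)] = (1/2)[10 + √1300] ≈ (1/2)(10 + 36.0555) = 23.0278.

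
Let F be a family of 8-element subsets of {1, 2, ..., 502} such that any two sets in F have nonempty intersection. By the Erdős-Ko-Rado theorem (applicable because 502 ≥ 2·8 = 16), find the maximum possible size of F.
max |F| = C(501, 7) = 1507128721461000

Erdős-Ko-Rado (1961): when n ≥ 2k, max |F| = C(n−1, k−1). The bound is attained by the star {A : i ∈ A} for any fixed i ∈ [n]. Here C(502−1, 8−1) = C(501, 7) = 1507128721461000.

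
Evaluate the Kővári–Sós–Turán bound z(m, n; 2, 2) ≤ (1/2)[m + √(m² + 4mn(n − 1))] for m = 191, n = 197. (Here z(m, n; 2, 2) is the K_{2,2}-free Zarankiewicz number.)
z(191, 197; 2, 2) ≤ (1/2)[191 + √(191² + 4·191·197·196)] = (1/2)[191 + √29536049] = 2812.8539

Kővári–Sós–Turán: let r_1, ..., r_191 be the row sums and z = Σ r_i the total number of 1s. Each pair of columns can share at most one row with both entries 1 (else a 2×2 all-ones block appears), so Σ_i C(r_i, 2) ≤ C(197, 2) = 19306. By convexity Σ_i C(r_i, 2) ≥ 191·C(z/191, 2) = z(z − 191)/(2·191), giving z² − 191z − 191·197·196 ≤ 0 and hence z ≤ (1/2)[191 + √(36481 + 4·7374892)] = (1/2)[191 + √29536049] ≈ (1/2)(191 + 5434.7078) = 2812.8539.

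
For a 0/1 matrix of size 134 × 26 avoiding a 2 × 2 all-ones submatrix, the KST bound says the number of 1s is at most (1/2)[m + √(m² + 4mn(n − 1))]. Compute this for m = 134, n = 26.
z(134, 26; 2, 2) ≤ (1/2)[134 + √(134² + 4·134·26·25)] = (1/2)[134 + √366356] = 369.6367

Kővári–Sós–Turán: let r_1, ..., r_134 be the row sums and z = Σ r_i the total number of 1s. Each pair of columns can share at most one row with both entries 1 (else a 2×2 all-ones block appears), so Σ_i C(r_i, 2) ≤ C(26, 2) = 325. By convexity Σ_i C(r_i, 2) ≥ 134·C(z/134, 2) = z(z − 134)/(2·134), giving z² − 134z − 134·26·25 ≤ 0 and hence z ≤ (1/2)[134 + √(17956 + 4·87100)] = (1/2)[134 + √366356] ≈ (1/2)(134 + 605.2735) = 369.6367.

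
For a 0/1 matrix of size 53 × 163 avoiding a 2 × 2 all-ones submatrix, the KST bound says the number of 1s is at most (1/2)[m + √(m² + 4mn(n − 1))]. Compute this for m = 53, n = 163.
z(53, 163; 2, 2) ≤ (1/2)[53 + √(53² + 4·53·163·162)] = (1/2)[53 + √5600881] = 1209.809

Kővári–Sós–Turán: let r_1, ..., r_53 be the row sums and z = Σ r_i the total number of 1s. Each pair of columns can share at most one row with both entries 1 (else a 2×2 all-ones block appears), so Σ_i C(r_i, 2) ≤ C(163, 2) = 13203. By convexity Σ_i C(r_i, 2) ≥ 53·C(z/53, 2) = z(z − 53)/(2·53), giving z² − 53z − 53·163·162 ≤ 0 and hence z ≤ (1/2)[53 + √(2809 + 4·1399518)] = (1/2)[53 + √5600881] ≈ (1/2)(53 + 2366.6181) = 1209.809.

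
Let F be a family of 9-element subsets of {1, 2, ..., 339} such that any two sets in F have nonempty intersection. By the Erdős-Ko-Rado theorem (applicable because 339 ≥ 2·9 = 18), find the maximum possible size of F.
max |F| = C(338, 8) = 3886573990065702

Erdős-Ko-Rado (1961): when n ≥ 2k, max |F| = C(n−1, k−1). The bound is attained by the star {A : i ∈ A} for any fixed i ∈ [n]. Here C(339−1, 9−1) = C(338, 8) = 3886573990065702.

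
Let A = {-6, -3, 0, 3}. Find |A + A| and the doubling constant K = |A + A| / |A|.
K = |A + A| / |A| = 7/4

Enumerate A + A = {a + b : a, b ∈ A}. With |A| = 4, there are |A|^2 = 16 ordered sum pairs; collecting distinct values, A + A = {-12, -9, -6, -3, 0, 3, 6}, so |A + A| = 7. Thus K = 7/4. Here |A + A| = 2|A| − 1 = 7, the minimum possible — so K = 7/4 is minimal, which holds iff A is an arithmetic progression.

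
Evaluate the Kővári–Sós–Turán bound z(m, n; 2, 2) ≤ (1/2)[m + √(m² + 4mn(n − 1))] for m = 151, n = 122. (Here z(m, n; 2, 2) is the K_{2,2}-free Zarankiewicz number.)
z(151, 122; 2, 2) ≤ (1/2)[151 + √(151² + 4·151·122·121)] = (1/2)[151 + √8939049] = 1570.4121

Kővári–Sós–Turán: let r_1, ..., r_151 be the row sums and z = Σ r_i the total number of 1s. Each pair of columns can share at most one row with both entries 1 (else a 2×2 all-ones block appears), so Σ_i C(r_i, 2) ≤ C(122, 2) = 7381. By convexity Σ_i C(r_i, 2) ≥ 151·C(z/151, 2) = z(z − 151)/(2·151), giving z² − 151z − 151·122·121 ≤ 0 and hence z ≤ (1/2)[151 + √(22801 + 4·2229062)] = (1/2)[151 + √8939049] ≈ (1/2)(151 + 2989.8242) = 1570.4121.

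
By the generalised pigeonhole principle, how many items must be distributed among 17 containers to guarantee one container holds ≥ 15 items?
n = (15 − 1)·17 + 1 = 239

By the generalised pigeonhole principle, to guarantee some box contains ≥ r objects we need more than (r − 1) · k objects total. Threshold: n = (r − 1) · k + 1. With r = 15 and k = 17: n = 14 · 17 + 1 = 238 + 1 = 239. For n = 238 = 14 · 17, we can put exactly 14 objects in every box, avoiding 15 in any single one — so 239 is tight.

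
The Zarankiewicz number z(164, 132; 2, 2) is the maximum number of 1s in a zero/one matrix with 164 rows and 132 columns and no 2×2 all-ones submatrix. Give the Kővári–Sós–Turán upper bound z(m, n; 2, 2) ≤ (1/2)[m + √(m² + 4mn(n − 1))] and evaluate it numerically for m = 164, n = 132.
z(164, 132; 2, 2) ≤ (1/2)[164 + √(164² + 4·164·132·131)] = (1/2)[164 + √11370448] = 1768.0047

Kővári–Sós–Turán: let r_1, ..., r_164 be the row sums and z = Σ r_i the total number of 1s. Each pair of columns can share at most one row with both entries 1 (else a 2×2 all-ones block appears), so Σ_i C(r_i, 2) ≤ C(132, 2) = 8646. By convexity Σ_i C(r_i, 2) ≥ 164·C(z/164, 2) = z(z − 164)/(2·164), giving z² − 164z − 164·132·131 ≤ 0 and hence z ≤ (1/2)[164 + √(26896 + 4·2835888)] = (1/2)[164 + √11370448] ≈ (1/2)(164 + 3372.0095) = 1768.0047.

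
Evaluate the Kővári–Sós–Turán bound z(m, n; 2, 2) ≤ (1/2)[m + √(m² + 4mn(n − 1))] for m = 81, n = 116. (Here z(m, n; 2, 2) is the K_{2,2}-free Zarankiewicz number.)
z(81, 116; 2, 2) ≤ (1/2)[81 + √(81² + 4·81·116·115)] = (1/2)[81 + √4328721] = 1080.7789

Kővári–Sós–Turán: let r_1, ..., r_81 be the row sums and z = Σ r_i the total number of 1s. Each pair of columns can share at most one row with both entries 1 (else a 2×2 all-ones block appears), so Σ_i C(r_i, 2) ≤ C(116, 2) = 6670. By convexity Σ_i C(r_i, 2) ≥ 81·C(z/81, 2) = z(z − 81)/(2·81), giving z² − 81z − 81·116·115 ≤ 0 and hence z ≤ (1/2)[81 + √(6561 + 4·1080540)] = (1/2)[81 + √4328721] ≈ (1/2)(81 + 2080.5579) = 1080.7789.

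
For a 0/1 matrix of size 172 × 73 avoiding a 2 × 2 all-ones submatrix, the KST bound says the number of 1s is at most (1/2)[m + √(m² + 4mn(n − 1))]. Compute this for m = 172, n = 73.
z(172, 73; 2, 2) ≤ (1/2)[172 + √(172² + 4·172·73·72)] = (1/2)[172 + √3645712] = 1040.6874

Kővári–Sós–Turán: let r_1, ..., r_172 be the row sums and z = Σ r_i the total number of 1s. Each pair of columns can share at most one row with both entries 1 (else a 2×2 all-ones block appears), so Σ_i C(r_i, 2) ≤ C(73, 2) = 2628. By convexity Σ_i C(r_i, 2) ≥ 172·C(z/172, 2) = z(z − 172)/(2·172), giving z² − 172z − 172·73·72 ≤ 0 and hence z ≤ (1/2)[172 + √(29584 + 4·904032)] = (1/2)[172 + √3645712] ≈ (1/2)(172 + 1909.3748) = 1040.6874.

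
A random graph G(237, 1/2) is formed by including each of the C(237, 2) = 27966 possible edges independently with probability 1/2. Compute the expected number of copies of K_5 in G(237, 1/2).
E[# K_5] = C(237, 5) · (1/2)^C(5, 2) = 5971985487 / 2^10 ≈ 5832017.077148

For each 5-subset S of vertices (there are C(237, 5) = 5971985487 such S), let X_S = 1 if S induces a K_5 (all C(5, 2) = 10 edges present). Then P(X_S = 1) = (1/2)^10 = 1/1024. By linearity of expectation, E[# K_5] = C(237, 5) · (1/2)^10 = 5971985487 / 1024 ≈ 5832017.077148.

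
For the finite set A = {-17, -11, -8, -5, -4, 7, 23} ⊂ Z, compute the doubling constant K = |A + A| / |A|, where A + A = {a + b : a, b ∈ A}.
K = |A + A| / |A| = 25/7

Enumerate A + A = {a + b : a, b ∈ A}. With |A| = 7, there are |A|^2 = 49 ordered sum pairs; collecting distinct values, A + A = {-34, -28, -25, -22, -21, -19, -16, -15, -13, -12, -10, -9, -8, -4, -1, 2, 3, 6, 12, 14, 15, 18, 19, 30, 46}, so |A + A| = 25. Thus K = 25/7. For comparison, the minimum possible |A + A| over all 7-element sets is 2·7 − 1 = 13 (so min K = 13/7), attained only by arithmetic progressions.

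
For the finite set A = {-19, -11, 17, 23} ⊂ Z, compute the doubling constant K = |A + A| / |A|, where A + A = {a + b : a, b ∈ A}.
K = |A + A| / |A| = 10/4 = 5/2

Enumerate A + A = {a + b : a, b ∈ A}. With |A| = 4, there are |A|^2 = 16 ordered sum pairs; collecting distinct values, A + A = {-38, -30, -22, -2, 4, 6, 12, 34, 40, 46}, so |A + A| = 10. Thus K = 10/4 = 5/2. For comparison, the minimum possible |A + A| over all 4-element sets is 2·4 − 1 = 7 (so min K = 7/4), attained only by arithmetic progressions.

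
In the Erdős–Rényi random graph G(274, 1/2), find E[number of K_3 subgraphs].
E[# K_3] = C(274, 3) · (1/2)^C(3, 2) = 3391024 / 2^3 = 423878

For each 3-subset S of vertices (there are C(274, 3) = 3391024 such S), let X_S = 1 if S induces a K_3 (all C(3, 2) = 3 edges present). Then P(X_S = 1) = (1/2)^3 = 1/8. By linearity of expectation, E[# K_3] = C(274, 3) · (1/2)^3 = 3391024 / 8 = 423878.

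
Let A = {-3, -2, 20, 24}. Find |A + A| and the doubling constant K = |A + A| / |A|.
K = |A + A| / |A| = 10/4 = 5/2

Enumerate A + A = {a + b : a, b ∈ A}. With |A| = 4, there are |A|^2 = 16 ordered sum pairs; collecting distinct values, A + A = {-6, -5, -4, 17, 18, 21, 22, 40, 44, 48}, so |A + A| = 10. Thus K = 10/4 = 5/2. For comparison, the minimum possible |A + A| over all 4-element sets is 2·4 − 1 = 7 (so min K = 7/4), attained only by arithmetic progressions.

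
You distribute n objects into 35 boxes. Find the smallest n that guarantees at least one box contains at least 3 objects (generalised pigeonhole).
n = (3 − 1)·35 + 1 = 71

By the generalised pigeonhole principle, to guarantee some box contains ≥ r objects we need more than (r − 1) · k objects total. Threshold: n = (r − 1) · k + 1. With r = 3 and k = 35: n = 2 · 35 + 1 = 70 + 1 = 71. For n = 70 = 2 · 35, we can put exactly 2 objects in every box, avoiding 3 in any single one — so 71 is tight.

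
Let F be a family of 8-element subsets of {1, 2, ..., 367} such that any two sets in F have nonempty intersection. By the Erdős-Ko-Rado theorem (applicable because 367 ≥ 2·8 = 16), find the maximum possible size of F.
max |F| = C(366, 7) = 164766795490440

Erdős-Ko-Rado (1961): when n ≥ 2k, max |F| = C(n−1, k−1). The bound is attained by the star {A : i ∈ A} for any fixed i ∈ [n]. Here C(367−1, 8−1) = C(366, 7) = 164766795490440.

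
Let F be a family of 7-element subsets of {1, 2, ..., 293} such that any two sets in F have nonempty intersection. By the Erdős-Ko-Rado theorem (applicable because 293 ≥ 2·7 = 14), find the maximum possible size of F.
max |F| = C(292, 6) = 817548581136

The Erdős-Ko-Rado theorem states: for n ≥ 2k, an intersecting family of k-subsets of an n-element set has size at most C(n − 1, k − 1), with equality for 'star' families {A ⊆ [n] : |A| = k, i ∈ A} (fix an element i). For n = 293, k = 7: C(292, 6) = 817548581136.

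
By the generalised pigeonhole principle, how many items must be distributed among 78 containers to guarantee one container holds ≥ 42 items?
n = (42 − 1)·78 + 1 = 3199

By the generalised pigeonhole principle, to guarantee some box contains ≥ r objects we need more than (r − 1) · k objects total. Threshold: n = (r − 1) · k + 1. With r = 42 and k = 78: n = 41 · 78 + 1 = 3198 + 1 = 3199. For n = 3198 = 41 · 78, we can put exactly 41 objects in every box, avoiding 42 in any single one — so 3199 is tight.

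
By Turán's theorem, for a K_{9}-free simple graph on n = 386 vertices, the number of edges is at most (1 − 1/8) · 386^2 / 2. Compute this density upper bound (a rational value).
Turán density bound = (7/8) · 386^2/2 = 260743/4 ≈ 65185.75

Turán's theorem: ex(n, K_{r+1}) is achieved by the complete r-partite Turán graph T(n, r) with parts as balanced as possible, and is at most (1 − 1/r) · n^2/2. For r = 8, n = 386: the density bound is (7/8) · 148996/2 = 260743/4 ≈ 65185.75. The integer-valued extremum is e(T(386, 8)) = 65185, which is strictly less than the density bound 260743/4 since 8 ∤ 386 (the parts of T(386, 8) cannot all be equal).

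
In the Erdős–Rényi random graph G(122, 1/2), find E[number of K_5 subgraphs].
E[# K_5] = C(122, 5) · (1/2)^C(5, 2) = 207288004 / 2^10 = 51822001/256 ≈ 202429.691406

For each 5-subset S of vertices (there are C(122, 5) = 207288004 such S), let X_S = 1 if S induces a K_5 (all C(5, 2) = 10 edges present). Then P(X_S = 1) = (1/2)^10 = 1/1024. By linearity of expectation, E[# K_5] = C(122, 5) · (1/2)^10 = 207288004 / 1024 = 51822001/256 ≈ 202429.691406.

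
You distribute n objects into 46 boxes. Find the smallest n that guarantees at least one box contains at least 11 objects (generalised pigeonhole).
n = (11 − 1)·46 + 1 = 461

By the generalised pigeonhole principle, to guarantee some box contains ≥ r objects we need more than (r − 1) · k objects total. Threshold: n = (r − 1) · k + 1. With r = 11 and k = 46: n = 10 · 46 + 1 = 460 + 1 = 461. For n = 460 = 10 · 46, we can put exactly 10 objects in every box, avoiding 11 in any single one — so 461 is tight.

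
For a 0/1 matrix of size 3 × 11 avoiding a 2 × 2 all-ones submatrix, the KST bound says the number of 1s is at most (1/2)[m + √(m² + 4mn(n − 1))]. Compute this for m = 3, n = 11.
z(3, 11; 2, 2) ≤ (1/2)[3 + √(3² + 4·3·11·10)] = (1/2)[3 + √1329] = 19.7277

Kővári–Sós–Turán: let r_1, ..., r_3 be the row sums and z = Σ r_i the total number of 1s. Each pair of columns can share at most one row with both entries 1 (else a 2×2 all-ones block appears), so Σ_i C(r_i, 2) ≤ C(11, 2) = 55. By convexity Σ_i C(r_i, 2) ≥ 3·C(z/3, 2) = z(z − 3)/(2·3), giving z² − 3z − 3·11·10 ≤ 0 and hence z ≤ (1/2)[3 + √(9 + 4·330)] = (1/2)[3 + √1329] ≈ (1/2)(3 + 36.4555) = 19.7277.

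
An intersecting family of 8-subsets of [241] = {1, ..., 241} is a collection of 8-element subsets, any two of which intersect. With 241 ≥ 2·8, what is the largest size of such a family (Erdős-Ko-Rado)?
max |F| = C(240, 7) = 8331047908560

Erdős-Ko-Rado (1961): when n ≥ 2k, max |F| = C(n−1, k−1). The bound is attained by the star {A : i ∈ A} for any fixed i ∈ [n]. Here C(241−1, 8−1) = C(240, 7) = 8331047908560.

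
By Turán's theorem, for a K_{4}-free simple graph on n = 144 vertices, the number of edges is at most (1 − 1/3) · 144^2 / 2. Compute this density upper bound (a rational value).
Turán density bound = (2/3) · 144^2/2 = 6912

Turán's theorem: ex(n, K_{r+1}) is achieved by the complete r-partite Turán graph T(n, r) with parts as balanced as possible, and is at most (1 − 1/r) · n^2/2. For r = 3, n = 144: the density bound is (2/3) · 20736/2 = 6912. Since 3 ∣ 144, the Turán graph T(144, 3) has parts of equal size 48, and its edge count e(T(144, 3)) = 6912 attains the density bound exactly.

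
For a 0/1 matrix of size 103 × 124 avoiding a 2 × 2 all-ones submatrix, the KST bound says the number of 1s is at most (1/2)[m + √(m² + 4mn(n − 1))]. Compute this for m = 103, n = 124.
z(103, 124; 2, 2) ≤ (1/2)[103 + √(103² + 4·103·124·123)] = (1/2)[103 + √6294433] = 1305.9354

Kővári–Sós–Turán: let r_1, ..., r_103 be the row sums and z = Σ r_i the total number of 1s. Each pair of columns can share at most one row with both entries 1 (else a 2×2 all-ones block appears), so Σ_i C(r_i, 2) ≤ C(124, 2) = 7626. By convexity Σ_i C(r_i, 2) ≥ 103·C(z/103, 2) = z(z − 103)/(2·103), giving z² − 103z − 103·124·123 ≤ 0 and hence z ≤ (1/2)[103 + √(10609 + 4·1570956)] = (1/2)[103 + √6294433] ≈ (1/2)(103 + 2508.8709) = 1305.9354.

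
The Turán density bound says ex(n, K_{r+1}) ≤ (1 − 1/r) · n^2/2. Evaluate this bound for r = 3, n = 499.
Turán density bound = (2/3) · 499^2/2 = 249001/3 ≈ 83000.3333

Turán's theorem: ex(n, K_{r+1}) is achieved by the complete r-partite Turán graph T(n, r) with parts as balanced as possible, and is at most (1 − 1/r) · n^2/2. For r = 3, n = 499: the density bound is (2/3) · 249001/2 = 249001/3 ≈ 83000.3333. The integer-valued extremum is e(T(499, 3)) = 83000, which is strictly less than the density bound 249001/3 since 3 ∤ 499 (the parts of T(499, 3) cannot all be equal).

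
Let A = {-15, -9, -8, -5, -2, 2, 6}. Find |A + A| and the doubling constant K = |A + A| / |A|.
K = |A + A| / |A| = 22/7

Enumerate A + A = {a + b : a, b ∈ A}. With |A| = 7, there are |A|^2 = 49 ordered sum pairs; collecting distinct values, A + A = {-30, -24, -23, -20, -18, -17, -16, -14, -13, -11, -10, -9, -7, -6, -4, -3, -2, 0, 1, 4, 8, 12}, so |A + A| = 22. Thus K = 22/7. For comparison, the minimum possible |A + A| over all 7-element sets is 2·7 − 1 = 13 (so min K = 13/7), attained only by arithmetic progressions.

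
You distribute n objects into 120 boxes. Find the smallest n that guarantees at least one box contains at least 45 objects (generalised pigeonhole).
n = (45 − 1)·120 + 1 = 5281

By the generalised pigeonhole principle, to guarantee some box contains ≥ r objects we need more than (r − 1) · k objects total. Threshold: n = (r − 1) · k + 1. With r = 45 and k = 120: n = 44 · 120 + 1 = 5280 + 1 = 5281. For n = 5280 = 44 · 120, we can put exactly 44 objects in every box, avoiding 45 in any single one — so 5281 is tight.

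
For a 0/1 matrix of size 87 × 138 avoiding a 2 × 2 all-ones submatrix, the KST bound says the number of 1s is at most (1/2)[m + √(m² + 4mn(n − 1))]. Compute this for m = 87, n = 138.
z(87, 138; 2, 2) ≤ (1/2)[87 + √(87² + 4·87·138·137)] = (1/2)[87 + √6586857] = 1326.7436

Kővári–Sós–Turán: let r_1, ..., r_87 be the row sums and z = Σ r_i the total number of 1s. Each pair of columns can share at most one row with both entries 1 (else a 2×2 all-ones block appears), so Σ_i C(r_i, 2) ≤ C(138, 2) = 9453. By convexity Σ_i C(r_i, 2) ≥ 87·C(z/87, 2) = z(z − 87)/(2·87), giving z² − 87z − 87·138·137 ≤ 0 and hence z ≤ (1/2)[87 + √(7569 + 4·1644822)] = (1/2)[87 + √6586857] ≈ (1/2)(87 + 2566.4873) = 1326.7436.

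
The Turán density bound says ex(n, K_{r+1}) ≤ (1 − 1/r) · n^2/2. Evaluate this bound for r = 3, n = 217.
Turán density bound = (2/3) · 217^2/2 = 47089/3 ≈ 15696.3333

Turán's theorem: ex(n, K_{r+1}) is achieved by the complete r-partite Turán graph T(n, r) with parts as balanced as possible, and is at most (1 − 1/r) · n^2/2. For r = 3, n = 217: the density bound is (2/3) · 47089/2 = 47089/3 ≈ 15696.3333. The integer-valued extremum is e(T(217, 3)) = 15696, which is strictly less than the density bound 47089/3 since 3 ∤ 217 (the parts of T(217, 3) cannot all be equal).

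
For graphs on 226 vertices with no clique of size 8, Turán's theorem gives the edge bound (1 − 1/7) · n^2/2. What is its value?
Turán density bound = (6/7) · 226^2/2 = 153228/7 ≈ 21889.7143

Turán's theorem: ex(n, K_{r+1}) is achieved by the complete r-partite Turán graph T(n, r) with parts as balanced as possible, and is at most (1 − 1/r) · n^2/2. For r = 7, n = 226: the density bound is (6/7) · 51076/2 = 153228/7 ≈ 21889.7143. The integer-valued extremum is e(T(226, 7)) = 21889, which is strictly less than the density bound 153228/7 since 7 ∤ 226 (the parts of T(226, 7) cannot all be equal).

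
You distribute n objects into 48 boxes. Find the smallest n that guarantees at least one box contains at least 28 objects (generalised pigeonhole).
n = (28 − 1)·48 + 1 = 1297

By the generalised pigeonhole principle, to guarantee some box contains ≥ r objects we need more than (r − 1) · k objects total. Threshold: n = (r − 1) · k + 1. With r = 28 and k = 48: n = 27 · 48 + 1 = 1296 + 1 = 1297. For n = 1296 = 27 · 48, we can put exactly 27 objects in every box, avoiding 28 in any single one — so 1297 is tight.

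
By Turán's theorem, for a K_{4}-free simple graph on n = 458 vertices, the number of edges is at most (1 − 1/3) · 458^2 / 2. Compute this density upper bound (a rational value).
Turán density bound = (2/3) · 458^2/2 = 209764/3 ≈ 69921.3333

Turán's theorem: ex(n, K_{r+1}) is achieved by the complete r-partite Turán graph T(n, r) with parts as balanced as possible, and is at most (1 − 1/r) · n^2/2. For r = 3, n = 458: the density bound is (2/3) · 209764/2 = 209764/3 ≈ 69921.3333. The integer-valued extremum is e(T(458, 3)) = 69921, which is strictly less than the density bound 209764/3 since 3 ∤ 458 (the parts of T(458, 3) cannot all be equal).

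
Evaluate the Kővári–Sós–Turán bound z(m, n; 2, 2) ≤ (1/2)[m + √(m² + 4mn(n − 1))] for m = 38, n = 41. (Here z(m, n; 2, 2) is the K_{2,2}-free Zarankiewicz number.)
z(38, 41; 2, 2) ≤ (1/2)[38 + √(38² + 4·38·41·40)] = (1/2)[38 + √250724] = 269.3617

Kővári–Sós–Turán: let r_1, ..., r_38 be the row sums and z = Σ r_i the total number of 1s. Each pair of columns can share at most one row with both entries 1 (else a 2×2 all-ones block appears), so Σ_i C(r_i, 2) ≤ C(41, 2) = 820. By convexity Σ_i C(r_i, 2) ≥ 38·C(z/38, 2) = z(z − 38)/(2·38), giving z² − 38z − 38·41·40 ≤ 0 and hence z ≤ (1/2)[38 + √(1444 + 4·62320)] = (1/2)[38 + √250724] ≈ (1/2)(38 + 500.7235) = 269.3617.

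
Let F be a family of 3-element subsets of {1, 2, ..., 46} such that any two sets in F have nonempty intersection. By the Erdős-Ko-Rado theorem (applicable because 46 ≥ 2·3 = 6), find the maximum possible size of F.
max |F| = C(45, 2) = 990

Erdős-Ko-Rado (1961): when n ≥ 2k, max |F| = C(n−1, k−1). The bound is attained by the star {A : i ∈ A} for any fixed i ∈ [n]. Here C(46−1, 3−1) = C(45, 2) = 990.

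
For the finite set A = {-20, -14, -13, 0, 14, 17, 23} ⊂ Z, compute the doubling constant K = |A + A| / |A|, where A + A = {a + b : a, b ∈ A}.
K = |A + A| / |A| = 26/7

Enumerate A + A = {a + b : a, b ∈ A}. With |A| = 7, there are |A|^2 = 49 ordered sum pairs; collecting distinct values, A + A = {-40, -34, -33, -28, -27, -26, -20, -14, -13, -6, -3, 0, 1, 3, 4, 9, 10, 14, 17, 23, 28, 31, 34, 37, 40, 46}, so |A + A| = 26. Thus K = 26/7. For comparison, the minimum possible |A + A| over all 7-element sets is 2·7 − 1 = 13 (so min K = 13/7), attained only by arithmetic progressions.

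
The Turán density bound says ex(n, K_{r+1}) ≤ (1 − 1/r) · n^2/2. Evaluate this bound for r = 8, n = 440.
Turán density bound = (7/8) · 440^2/2 = 84700

Turán's theorem: ex(n, K_{r+1}) is achieved by the complete r-partite Turán graph T(n, r) with parts as balanced as possible, and is at most (1 − 1/r) · n^2/2. For r = 8, n = 440: the density bound is (7/8) · 193600/2 = 84700. Since 8 ∣ 440, the Turán graph T(440, 8) has parts of equal size 55, and its edge count e(T(440, 8)) = 84700 attains the density bound exactly.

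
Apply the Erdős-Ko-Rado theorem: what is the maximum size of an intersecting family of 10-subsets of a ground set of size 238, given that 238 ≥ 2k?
max |F| = C(237, 9) = 5574427095360695

The Erdős-Ko-Rado theorem states: for n ≥ 2k, an intersecting family of k-subsets of an n-element set has size at most C(n − 1, k − 1), with equality for 'star' families {A ⊆ [n] : |A| = k, i ∈ A} (fix an element i). For n = 238, k = 10: C(237, 9) = 5574427095360695.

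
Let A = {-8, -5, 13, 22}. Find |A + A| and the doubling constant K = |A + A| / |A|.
K = |A + A| / |A| = 10/4 = 5/2

Enumerate A + A = {a + b : a, b ∈ A}. With |A| = 4, there are |A|^2 = 16 ordered sum pairs; collecting distinct values, A + A = {-16, -13, -10, 5, 8, 14, 17, 26, 35, 44}, so |A + A| = 10. Thus K = 10/4 = 5/2. For comparison, the minimum possible |A + A| over all 4-element sets is 2·4 − 1 = 7 (so min K = 7/4), attained only by arithmetic progressions.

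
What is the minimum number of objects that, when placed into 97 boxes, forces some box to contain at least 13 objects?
n = (13 − 1)·97 + 1 = 1165

By the generalised pigeonhole principle, to guarantee some box contains ≥ r objects we need more than (r − 1) · k objects total. Threshold: n = (r − 1) · k + 1. With r = 13 and k = 97: n = 12 · 97 + 1 = 1164 + 1 = 1165. For n = 1164 = 12 · 97, we can put exactly 12 objects in every box, avoiding 13 in any single one — so 1165 is tight.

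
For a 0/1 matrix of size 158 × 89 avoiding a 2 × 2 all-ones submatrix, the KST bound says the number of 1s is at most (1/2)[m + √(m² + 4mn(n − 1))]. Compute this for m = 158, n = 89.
z(158, 89; 2, 2) ≤ (1/2)[158 + √(158² + 4·158·89·88)] = (1/2)[158 + √4974788] = 1194.2116

Kővári–Sós–Turán: let r_1, ..., r_158 be the row sums and z = Σ r_i the total number of 1s. Each pair of columns can share at most one row with both entries 1 (else a 2×2 all-ones block appears), so Σ_i C(r_i, 2) ≤ C(89, 2) = 3916. By convexity Σ_i C(r_i, 2) ≥ 158·C(z/158, 2) = z(z − 158)/(2·158), giving z² − 158z − 158·89·88 ≤ 0 and hence z ≤ (1/2)[158 + √(24964 + 4·1237456)] = (1/2)[158 + √4974788] ≈ (1/2)(158 + 2230.4233) = 1194.2116.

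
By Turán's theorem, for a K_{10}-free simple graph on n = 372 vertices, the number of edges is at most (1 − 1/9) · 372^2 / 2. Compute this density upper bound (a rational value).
Turán density bound = (8/9) · 372^2/2 = 61504

Turán's theorem: ex(n, K_{r+1}) is achieved by the complete r-partite Turán graph T(n, r) with parts as balanced as possible, and is at most (1 − 1/r) · n^2/2. For r = 9, n = 372: the density bound is (8/9) · 138384/2 = 61504. The integer-valued extremum is e(T(372, 9)) = 61503, which is strictly less than the density bound 61504 since 9 ∤ 372 (the parts of T(372, 9) cannot all be equal).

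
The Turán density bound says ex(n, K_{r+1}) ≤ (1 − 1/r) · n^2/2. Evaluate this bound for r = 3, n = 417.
Turán density bound = (2/3) · 417^2/2 = 57963

Turán's theorem: ex(n, K_{r+1}) is achieved by the complete r-partite Turán graph T(n, r) with parts as balanced as possible, and is at most (1 − 1/r) · n^2/2. For r = 3, n = 417: the density bound is (2/3) · 173889/2 = 57963. Since 3 ∣ 417, the Turán graph T(417, 3) has parts of equal size 139, and its edge count e(T(417, 3)) = 57963 attains the density bound exactly.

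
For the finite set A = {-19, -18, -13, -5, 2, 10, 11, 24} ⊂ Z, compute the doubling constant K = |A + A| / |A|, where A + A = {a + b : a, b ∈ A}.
K = |A + A| / |A| = 32/8 = 4

Enumerate A + A = {a + b : a, b ∈ A}. With |A| = 8, there are |A|^2 = 64 ordered sum pairs; collecting distinct values, A + A = {-38, -37, -36, -32, -31, -26, -24, -23, -18, -17, -16, -11, -10, -9, -8, -7, -3, -2, 4, 5, 6, 11, 12, 13, 19, 20, 21, 22, 26, 34, 35, 48}, so |A + A| = 32. Thus K = 32/8 = 4. For comparison, the minimum possible |A + A| over all 8-element sets is 2·8 − 1 = 15 (so min K = 15/8), attained only by arithmetic progressions.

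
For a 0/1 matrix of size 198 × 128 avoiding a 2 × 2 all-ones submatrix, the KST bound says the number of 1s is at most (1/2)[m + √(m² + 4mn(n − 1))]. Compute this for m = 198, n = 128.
z(198, 128; 2, 2) ≤ (1/2)[198 + √(198² + 4·198·128·127)] = (1/2)[198 + √12913956] = 1895.7997

Kővári–Sós–Turán: let r_1, ..., r_198 be the row sums and z = Σ r_i the total number of 1s. Each pair of columns can share at most one row with both entries 1 (else a 2×2 all-ones block appears), so Σ_i C(r_i, 2) ≤ C(128, 2) = 8128. By convexity Σ_i C(r_i, 2) ≥ 198·C(z/198, 2) = z(z − 198)/(2·198), giving z² − 198z − 198·128·127 ≤ 0 and hence z ≤ (1/2)[198 + √(39204 + 4·3218688)] = (1/2)[198 + √12913956] ≈ (1/2)(198 + 3593.5993) = 1895.7997.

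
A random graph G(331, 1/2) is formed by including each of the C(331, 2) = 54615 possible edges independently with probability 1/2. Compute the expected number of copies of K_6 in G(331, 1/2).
E[# K_6] = C(331, 6) · (1/2)^C(6, 2) = 1745197296766 / 2^15 = 872598648383/16384 ≈ 53259194.847595

For each 6-subset S of vertices (there are C(331, 6) = 1745197296766 such S), let X_S = 1 if S induces a K_6 (all C(6, 2) = 15 edges present). Then P(X_S = 1) = (1/2)^15 = 1/32768. By linearity of expectation, E[# K_6] = C(331, 6) · (1/2)^15 = 1745197296766 / 32768 = 872598648383/16384 ≈ 53259194.847595.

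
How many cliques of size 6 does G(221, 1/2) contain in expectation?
E[# K_6] = C(221, 6) · (1/2)^C(6, 2) = 151111164204 / 2^15 = 37777791051/8192 ≈ 4611546.759155

For each 6-subset S of vertices (there are C(221, 6) = 151111164204 such S), let X_S = 1 if S induces a K_6 (all C(6, 2) = 15 edges present). Then P(X_S = 1) = (1/2)^15 = 1/32768. By linearity of expectation, E[# K_6] = C(221, 6) · (1/2)^15 = 151111164204 / 32768 = 37777791051/8192 ≈ 4611546.759155.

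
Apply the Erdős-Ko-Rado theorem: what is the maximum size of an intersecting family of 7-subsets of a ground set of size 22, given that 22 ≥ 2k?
max |F| = C(21, 6) = 54264

Erdős-Ko-Rado (1961): when n ≥ 2k, max |F| = C(n−1, k−1). The bound is attained by the star {A : i ∈ A} for any fixed i ∈ [n]. Here C(22−1, 7−1) = C(21, 6) = 54264.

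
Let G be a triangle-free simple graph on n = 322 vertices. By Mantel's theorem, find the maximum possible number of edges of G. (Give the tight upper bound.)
ex(322, K_3) = ⌊322^2/4⌋ = 25921

Mantel (1907): a triangle-free graph on n vertices has at most ⌊n^2/4⌋ edges, with equality for the complete bipartite graph K_{⌊n/2⌋, ⌈n/2⌉}. For n = 322: ⌊322^2/4⌋ = ⌊103684/4⌋ = 25921. The extremal graph is K_{161, 161}, which has 161·161 = 25921 edges.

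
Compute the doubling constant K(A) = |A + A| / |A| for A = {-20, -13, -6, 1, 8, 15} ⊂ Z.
K = |A + A| / |A| = 11/6

Enumerate A + A = {a + b : a, b ∈ A}. With |A| = 6, there are |A|^2 = 36 ordered sum pairs; collecting distinct values, A + A = {-40, -33, -26, -19, -12, -5, 2, 9, 16, 23, 30}, so |A + A| = 11. Thus K = 11/6. Here |A + A| = 2|A| − 1 = 11, the minimum possible — so K = 11/6 is minimal, which holds iff A is an arithmetic progression.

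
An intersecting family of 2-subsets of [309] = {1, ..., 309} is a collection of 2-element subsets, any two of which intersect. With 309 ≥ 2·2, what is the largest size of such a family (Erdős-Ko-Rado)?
max |F| = C(308, 1) = 308

The Erdős-Ko-Rado theorem states: for n ≥ 2k, an intersecting family of k-subsets of an n-element set has size at most C(n − 1, k − 1), with equality for 'star' families {A ⊆ [n] : |A| = k, i ∈ A} (fix an element i). For n = 309, k = 2: C(308, 1) = 308.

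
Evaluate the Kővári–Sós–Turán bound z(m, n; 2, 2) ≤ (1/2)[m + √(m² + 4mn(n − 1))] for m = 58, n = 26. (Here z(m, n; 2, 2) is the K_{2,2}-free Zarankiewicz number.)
z(58, 26; 2, 2) ≤ (1/2)[58 + √(58² + 4·58·26·25)] = (1/2)[58 + √154164] = 225.3186

Kővári–Sós–Turán: let r_1, ..., r_58 be the row sums and z = Σ r_i the total number of 1s. Each pair of columns can share at most one row with both entries 1 (else a 2×2 all-ones block appears), so Σ_i C(r_i, 2) ≤ C(26, 2) = 325. By convexity Σ_i C(r_i, 2) ≥ 58·C(z/58, 2) = z(z − 58)/(2·58), giving z² − 58z − 58·26·25 ≤ 0 and hence z ≤ (1/2)[58 + √(3364 + 4·37700)] = (1/2)[58 + √154164] ≈ (1/2)(58 + 392.6372) = 225.3186.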